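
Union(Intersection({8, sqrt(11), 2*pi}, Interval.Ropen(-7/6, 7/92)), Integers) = Integers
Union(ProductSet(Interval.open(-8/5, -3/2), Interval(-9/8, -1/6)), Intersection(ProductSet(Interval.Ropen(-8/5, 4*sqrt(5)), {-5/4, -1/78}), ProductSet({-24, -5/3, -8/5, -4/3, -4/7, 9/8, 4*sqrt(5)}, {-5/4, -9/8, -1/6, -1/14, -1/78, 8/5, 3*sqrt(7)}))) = Union(ProductSet({-8/5, -4/3, -4/7, 9/8}, {-5/4, -1/78}), ProductSet(Interval.open(-8/5, -3/2), Interval(-9/8, -1/6)))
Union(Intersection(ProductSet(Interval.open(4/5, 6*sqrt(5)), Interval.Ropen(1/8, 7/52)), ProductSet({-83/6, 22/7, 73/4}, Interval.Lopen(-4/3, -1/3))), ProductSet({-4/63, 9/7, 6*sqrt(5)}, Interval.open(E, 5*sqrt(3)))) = ProductSet({-4/63, 9/7, 6*sqrt(5)}, Interval.open(E, 5*sqrt(3)))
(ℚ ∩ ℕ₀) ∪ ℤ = ℤ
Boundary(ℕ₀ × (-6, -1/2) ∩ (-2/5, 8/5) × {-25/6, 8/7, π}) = {0, 1} × {-25/6}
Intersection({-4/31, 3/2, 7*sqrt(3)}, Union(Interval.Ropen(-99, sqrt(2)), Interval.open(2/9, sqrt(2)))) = {-4/31}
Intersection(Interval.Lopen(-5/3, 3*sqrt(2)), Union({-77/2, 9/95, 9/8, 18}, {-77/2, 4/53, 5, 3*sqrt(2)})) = {4/53, 9/95, 9/8, 3*sqrt(2)}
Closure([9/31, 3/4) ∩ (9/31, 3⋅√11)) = [9/31, 3/4]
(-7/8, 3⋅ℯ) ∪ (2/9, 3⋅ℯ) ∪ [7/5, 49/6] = (-7/8, 49/6]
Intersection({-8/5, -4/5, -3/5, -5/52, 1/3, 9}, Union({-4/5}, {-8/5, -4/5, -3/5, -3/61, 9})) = {-8/5, -4/5, -3/5, 9}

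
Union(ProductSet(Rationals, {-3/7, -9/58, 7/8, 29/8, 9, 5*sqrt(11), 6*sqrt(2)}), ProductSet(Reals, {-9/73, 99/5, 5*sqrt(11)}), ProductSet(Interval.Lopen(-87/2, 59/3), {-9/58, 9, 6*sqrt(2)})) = Union(ProductSet(Interval.Lopen(-87/2, 59/3), {-9/58, 9, 6*sqrt(2)}), ProductSet(Rationals, {-3/7, -9/58, 7/8, 29/8, 9, 5*sqrt(11), 6*sqrt(2)}), ProductSet(Reals, {-9/73, 99/5, 5*sqrt(11)}))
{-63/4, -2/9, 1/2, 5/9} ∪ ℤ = ℤ ∪ {-63/4, -2/9, 1/2, 5/9}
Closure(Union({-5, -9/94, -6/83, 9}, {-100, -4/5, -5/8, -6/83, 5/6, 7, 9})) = {-100, -5, -4/5, -5/8, -9/94, -6/83, 5/6, 7, 9}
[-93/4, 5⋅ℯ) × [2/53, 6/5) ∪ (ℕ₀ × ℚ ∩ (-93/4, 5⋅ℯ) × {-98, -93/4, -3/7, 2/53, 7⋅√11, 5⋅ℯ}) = ({0, 1, …, 13} × {-98, -93/4, -3/7, 2/53}) ∪ ([-93/4, 5⋅ℯ) × [2/53, 6/5))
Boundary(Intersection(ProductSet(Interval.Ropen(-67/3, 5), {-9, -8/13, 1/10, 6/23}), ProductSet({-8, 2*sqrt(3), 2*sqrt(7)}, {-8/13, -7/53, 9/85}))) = ProductSet({-8, 2*sqrt(3)}, {-8/13})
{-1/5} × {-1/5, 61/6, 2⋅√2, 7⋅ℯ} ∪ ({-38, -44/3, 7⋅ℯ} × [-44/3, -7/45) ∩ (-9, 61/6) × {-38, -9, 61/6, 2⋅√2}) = {-1/5} × {-1/5, 61/6, 2⋅√2, 7⋅ℯ}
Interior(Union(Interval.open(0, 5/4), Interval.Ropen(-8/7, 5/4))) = Interval.open(-8/7, 5/4)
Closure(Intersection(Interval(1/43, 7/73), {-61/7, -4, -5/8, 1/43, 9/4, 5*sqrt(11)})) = {1/43}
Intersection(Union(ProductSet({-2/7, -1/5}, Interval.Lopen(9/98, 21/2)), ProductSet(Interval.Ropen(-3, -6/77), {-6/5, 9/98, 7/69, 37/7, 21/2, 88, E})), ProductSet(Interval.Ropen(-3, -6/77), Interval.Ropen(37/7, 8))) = Union(ProductSet({-2/7, -1/5}, Interval.Ropen(37/7, 8)), ProductSet(Interval.Ropen(-3, -6/77), {37/7}))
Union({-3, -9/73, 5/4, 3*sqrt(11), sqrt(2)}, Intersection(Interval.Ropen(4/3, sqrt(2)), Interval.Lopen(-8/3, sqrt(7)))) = Union({-3, -9/73, 5/4, 3*sqrt(11)}, Interval(4/3, sqrt(2)))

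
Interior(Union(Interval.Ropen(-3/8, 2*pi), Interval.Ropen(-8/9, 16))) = Interval.open(-8/9, 16)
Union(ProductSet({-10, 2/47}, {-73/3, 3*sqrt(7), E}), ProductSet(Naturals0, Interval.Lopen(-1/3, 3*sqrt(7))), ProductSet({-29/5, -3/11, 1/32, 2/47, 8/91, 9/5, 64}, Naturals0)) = Union(ProductSet({-10, 2/47}, {-73/3, 3*sqrt(7), E}), ProductSet({-29/5, -3/11, 1/32, 2/47, 8/91, 9/5, 64}, Naturals0), ProductSet(Naturals0, Interval.Lopen(-1/3, 3*sqrt(7))))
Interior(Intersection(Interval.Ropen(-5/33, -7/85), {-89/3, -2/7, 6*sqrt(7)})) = EmptySet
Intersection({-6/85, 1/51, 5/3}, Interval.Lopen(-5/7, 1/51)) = {-6/85, 1/51}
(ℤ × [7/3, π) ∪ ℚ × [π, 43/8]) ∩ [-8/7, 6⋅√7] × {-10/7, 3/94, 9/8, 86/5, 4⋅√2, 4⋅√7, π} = (ℚ ∩ [-8/7, 6⋅√7]) × {π}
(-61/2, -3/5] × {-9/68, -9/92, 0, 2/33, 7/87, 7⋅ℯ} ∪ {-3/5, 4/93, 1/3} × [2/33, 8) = ({-3/5, 4/93, 1/3} × [2/33, 8)) ∪ ((-61/2, -3/5] × {-9/68, -9/92, 0, 2/33, 7/87, 7⋅ℯ})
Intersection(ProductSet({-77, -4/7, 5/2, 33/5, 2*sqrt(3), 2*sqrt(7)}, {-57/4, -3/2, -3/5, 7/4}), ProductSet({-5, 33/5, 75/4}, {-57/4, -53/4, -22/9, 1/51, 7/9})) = ProductSet({33/5}, {-57/4})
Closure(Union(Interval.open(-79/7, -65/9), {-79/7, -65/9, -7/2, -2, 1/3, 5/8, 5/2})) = Union({-7/2, -2, 1/3, 5/8, 5/2}, Interval(-79/7, -65/9))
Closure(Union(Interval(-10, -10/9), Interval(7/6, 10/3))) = Union(Interval(-10, -10/9), Interval(7/6, 10/3))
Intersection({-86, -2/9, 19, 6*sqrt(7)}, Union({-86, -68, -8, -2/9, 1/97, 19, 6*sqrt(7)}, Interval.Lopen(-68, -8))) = {-86, -2/9, 19, 6*sqrt(7)}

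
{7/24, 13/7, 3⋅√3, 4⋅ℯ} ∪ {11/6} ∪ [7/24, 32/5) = [7/24, 32/5) ∪ {4⋅ℯ}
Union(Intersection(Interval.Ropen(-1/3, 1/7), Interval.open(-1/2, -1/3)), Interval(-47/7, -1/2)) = Interval(-47/7, -1/2)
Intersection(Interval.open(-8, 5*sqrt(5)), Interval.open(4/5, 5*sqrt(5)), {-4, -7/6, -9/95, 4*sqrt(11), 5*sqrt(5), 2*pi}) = {2*pi}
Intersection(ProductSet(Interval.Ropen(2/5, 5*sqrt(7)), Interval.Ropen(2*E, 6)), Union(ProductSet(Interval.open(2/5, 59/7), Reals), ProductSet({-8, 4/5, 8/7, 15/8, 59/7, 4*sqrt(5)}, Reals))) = ProductSet(Union({4*sqrt(5)}, Interval.Lopen(2/5, 59/7)), Interval.Ropen(2*E, 6))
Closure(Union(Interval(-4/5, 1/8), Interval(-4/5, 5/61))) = Interval(-4/5, 1/8)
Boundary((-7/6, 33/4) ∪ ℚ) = (-∞, -7/6] ∪ [33/4, ∞)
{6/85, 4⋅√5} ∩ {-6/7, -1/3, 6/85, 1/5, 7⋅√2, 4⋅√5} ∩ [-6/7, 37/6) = {6/85}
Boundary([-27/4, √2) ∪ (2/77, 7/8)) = {-27/4, √2}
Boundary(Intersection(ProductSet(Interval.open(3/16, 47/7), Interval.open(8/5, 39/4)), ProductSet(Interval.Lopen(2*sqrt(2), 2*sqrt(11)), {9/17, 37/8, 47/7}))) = ProductSet(Interval(2*sqrt(2), 2*sqrt(11)), {37/8, 47/7})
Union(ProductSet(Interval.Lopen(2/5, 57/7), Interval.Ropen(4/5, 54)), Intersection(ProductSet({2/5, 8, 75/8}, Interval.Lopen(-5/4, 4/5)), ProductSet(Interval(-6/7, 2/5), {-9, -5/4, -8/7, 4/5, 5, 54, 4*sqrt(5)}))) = Union(ProductSet({2/5}, {-8/7, 4/5}), ProductSet(Interval.Lopen(2/5, 57/7), Interval.Ropen(4/5, 54)))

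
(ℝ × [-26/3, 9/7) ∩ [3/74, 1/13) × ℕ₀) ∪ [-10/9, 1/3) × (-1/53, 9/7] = [-10/9, 1/3) × (-1/53, 9/7]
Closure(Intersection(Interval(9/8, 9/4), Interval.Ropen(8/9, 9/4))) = Interval(9/8, 9/4)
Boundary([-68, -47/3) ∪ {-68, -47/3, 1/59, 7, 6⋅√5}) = {-68, -47/3, 1/59, 7, 6⋅√5}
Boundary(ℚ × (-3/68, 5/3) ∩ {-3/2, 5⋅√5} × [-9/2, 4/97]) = {-3/2} × [-3/68, 4/97]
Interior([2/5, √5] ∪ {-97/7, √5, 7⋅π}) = (2/5, √5)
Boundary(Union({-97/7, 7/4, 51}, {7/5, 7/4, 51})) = {-97/7, 7/5, 7/4, 51}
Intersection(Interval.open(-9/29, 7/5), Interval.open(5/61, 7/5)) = Interval.open(5/61, 7/5)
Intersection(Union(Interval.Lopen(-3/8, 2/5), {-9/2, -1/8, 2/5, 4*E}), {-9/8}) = EmptySet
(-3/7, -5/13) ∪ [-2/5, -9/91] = (-3/7, -9/91]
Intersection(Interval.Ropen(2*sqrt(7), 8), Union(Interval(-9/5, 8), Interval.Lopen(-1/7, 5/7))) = Interval.Ropen(2*sqrt(7), 8)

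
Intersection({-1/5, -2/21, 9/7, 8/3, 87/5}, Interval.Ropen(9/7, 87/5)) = {9/7, 8/3}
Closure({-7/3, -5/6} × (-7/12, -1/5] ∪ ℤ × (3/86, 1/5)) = (ℤ × [3/86, 1/5]) ∪ ({-7/3, -5/6} × [-7/12, -1/5])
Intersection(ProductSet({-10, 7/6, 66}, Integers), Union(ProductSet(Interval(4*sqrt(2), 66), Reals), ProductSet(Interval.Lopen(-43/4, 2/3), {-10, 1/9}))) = Union(ProductSet({-10}, {-10}), ProductSet({66}, Integers))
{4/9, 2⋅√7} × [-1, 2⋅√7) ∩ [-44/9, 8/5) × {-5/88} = {4/9} × {-5/88}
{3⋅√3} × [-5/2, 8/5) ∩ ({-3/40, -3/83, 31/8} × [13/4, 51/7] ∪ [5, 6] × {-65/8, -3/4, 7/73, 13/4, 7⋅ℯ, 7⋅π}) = {3⋅√3} × {-3/4, 7/73}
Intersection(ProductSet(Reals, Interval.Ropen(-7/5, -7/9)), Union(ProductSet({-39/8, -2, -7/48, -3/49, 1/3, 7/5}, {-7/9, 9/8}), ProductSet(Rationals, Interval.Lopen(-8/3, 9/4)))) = ProductSet(Rationals, Interval.Ropen(-7/5, -7/9))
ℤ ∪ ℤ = ℤ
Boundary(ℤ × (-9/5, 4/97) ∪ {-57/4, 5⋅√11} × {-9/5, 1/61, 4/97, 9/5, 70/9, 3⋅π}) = (ℤ × [-9/5, 4/97]) ∪ ({-57/4, 5⋅√11} × {-9/5, 1/61, 4/97, 9/5, 70/9, 3⋅π})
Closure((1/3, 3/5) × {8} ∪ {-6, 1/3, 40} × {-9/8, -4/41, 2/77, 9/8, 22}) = ([1/3, 3/5] × {8}) ∪ ({-6, 1/3, 40} × {-9/8, -4/41, 2/77, 9/8, 22})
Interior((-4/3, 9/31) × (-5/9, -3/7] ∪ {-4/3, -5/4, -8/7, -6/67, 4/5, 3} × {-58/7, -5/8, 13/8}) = (-4/3, 9/31) × (-5/9, -3/7)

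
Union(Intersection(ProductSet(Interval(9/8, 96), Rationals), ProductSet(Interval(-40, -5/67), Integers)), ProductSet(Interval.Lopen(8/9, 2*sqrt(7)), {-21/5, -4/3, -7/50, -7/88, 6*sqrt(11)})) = ProductSet(Interval.Lopen(8/9, 2*sqrt(7)), {-21/5, -4/3, -7/50, -7/88, 6*sqrt(11)})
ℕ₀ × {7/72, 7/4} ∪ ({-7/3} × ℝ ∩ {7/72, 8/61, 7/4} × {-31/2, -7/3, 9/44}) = ℕ₀ × {7/72, 7/4}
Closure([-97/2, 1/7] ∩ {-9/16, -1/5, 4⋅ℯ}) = {-9/16, -1/5}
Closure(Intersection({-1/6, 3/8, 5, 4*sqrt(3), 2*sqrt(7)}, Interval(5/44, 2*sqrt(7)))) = {3/8, 5, 2*sqrt(7)}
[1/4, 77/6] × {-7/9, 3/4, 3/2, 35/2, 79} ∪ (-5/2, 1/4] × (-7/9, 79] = ((-5/2, 1/4] × (-7/9, 79]) ∪ ([1/4, 77/6] × {-7/9, 3/4, 3/2, 35/2, 79})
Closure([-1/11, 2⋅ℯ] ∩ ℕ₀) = {0, 1, …, 5}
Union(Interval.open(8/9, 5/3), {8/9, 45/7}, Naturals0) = Union({45/7}, Interval.Ropen(8/9, 5/3), Naturals0)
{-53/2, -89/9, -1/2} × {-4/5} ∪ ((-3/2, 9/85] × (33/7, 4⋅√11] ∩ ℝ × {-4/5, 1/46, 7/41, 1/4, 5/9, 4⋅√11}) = ({-53/2, -89/9, -1/2} × {-4/5}) ∪ ((-3/2, 9/85] × {4⋅√11})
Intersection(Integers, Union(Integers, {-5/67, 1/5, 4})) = Integers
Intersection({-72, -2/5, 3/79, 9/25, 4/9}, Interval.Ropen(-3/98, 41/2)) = {3/79, 9/25, 4/9}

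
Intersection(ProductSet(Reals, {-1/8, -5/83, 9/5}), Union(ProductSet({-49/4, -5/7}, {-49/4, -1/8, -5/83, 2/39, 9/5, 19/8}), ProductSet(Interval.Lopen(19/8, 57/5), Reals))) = ProductSet(Union({-49/4, -5/7}, Interval.Lopen(19/8, 57/5)), {-1/8, -5/83, 9/5})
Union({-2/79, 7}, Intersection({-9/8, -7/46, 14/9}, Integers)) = {-2/79, 7}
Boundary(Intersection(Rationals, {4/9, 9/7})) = {4/9, 9/7}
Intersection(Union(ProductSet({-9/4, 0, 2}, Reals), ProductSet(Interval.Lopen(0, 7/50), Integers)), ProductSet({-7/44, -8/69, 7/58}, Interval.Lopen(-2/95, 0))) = ProductSet({7/58}, Range(0, 1, 1))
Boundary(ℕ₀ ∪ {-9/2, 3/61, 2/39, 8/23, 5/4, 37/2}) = {-9/2, 3/61, 2/39, 8/23, 5/4, 37/2} ∪ ℕ₀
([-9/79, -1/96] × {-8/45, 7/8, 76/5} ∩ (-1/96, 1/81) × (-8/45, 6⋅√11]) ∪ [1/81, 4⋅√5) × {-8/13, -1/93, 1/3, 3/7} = [1/81, 4⋅√5) × {-8/13, -1/93, 1/3, 3/7}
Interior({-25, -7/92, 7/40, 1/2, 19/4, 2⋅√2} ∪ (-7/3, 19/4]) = (-7/3, 19/4)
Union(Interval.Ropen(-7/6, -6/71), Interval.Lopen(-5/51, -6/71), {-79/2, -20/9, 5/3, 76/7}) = Union({-79/2, -20/9, 5/3, 76/7}, Interval(-7/6, -6/71))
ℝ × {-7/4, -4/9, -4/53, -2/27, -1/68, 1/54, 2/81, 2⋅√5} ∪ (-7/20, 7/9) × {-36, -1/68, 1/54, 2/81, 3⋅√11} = (ℝ × {-7/4, -4/9, -4/53, -2/27, -1/68, 1/54, 2/81, 2⋅√5}) ∪ ((-7/20, 7/9) × {-36, -1/68, 1/54, 2/81, 3⋅√11})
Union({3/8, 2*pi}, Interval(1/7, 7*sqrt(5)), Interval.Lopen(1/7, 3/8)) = Interval(1/7, 7*sqrt(5))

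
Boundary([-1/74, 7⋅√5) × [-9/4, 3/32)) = ({-1/74, 7⋅√5} × [-9/4, 3/32]) ∪ ([-1/74, 7⋅√5] × {-9/4, 3/32})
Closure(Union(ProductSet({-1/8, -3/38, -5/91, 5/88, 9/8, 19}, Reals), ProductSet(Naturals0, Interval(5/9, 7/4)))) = Union(ProductSet({-1/8, -3/38, -5/91, 5/88, 9/8, 19}, Reals), ProductSet(Naturals0, Interval(5/9, 7/4)))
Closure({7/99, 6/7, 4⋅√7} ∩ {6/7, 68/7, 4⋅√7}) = {6/7, 4⋅√7}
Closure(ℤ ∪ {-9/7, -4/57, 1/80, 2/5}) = ℤ ∪ {-9/7, -4/57, 1/80, 2/5}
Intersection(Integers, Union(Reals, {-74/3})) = Integers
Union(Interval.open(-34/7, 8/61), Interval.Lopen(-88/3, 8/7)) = Interval.Lopen(-88/3, 8/7)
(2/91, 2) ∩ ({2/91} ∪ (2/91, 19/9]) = (2/91, 2)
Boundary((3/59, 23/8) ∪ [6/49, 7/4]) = {3/59, 23/8}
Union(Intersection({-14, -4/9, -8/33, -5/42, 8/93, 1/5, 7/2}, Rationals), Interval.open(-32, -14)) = Union({-4/9, -8/33, -5/42, 8/93, 1/5, 7/2}, Interval.Lopen(-32, -14))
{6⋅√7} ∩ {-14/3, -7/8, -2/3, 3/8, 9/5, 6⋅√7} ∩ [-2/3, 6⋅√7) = ∅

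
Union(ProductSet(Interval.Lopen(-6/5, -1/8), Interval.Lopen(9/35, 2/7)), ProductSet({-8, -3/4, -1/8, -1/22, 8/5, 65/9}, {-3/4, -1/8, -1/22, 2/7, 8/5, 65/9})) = Union(ProductSet({-8, -3/4, -1/8, -1/22, 8/5, 65/9}, {-3/4, -1/8, -1/22, 2/7, 8/5, 65/9}), ProductSet(Interval.Lopen(-6/5, -1/8), Interval.Lopen(9/35, 2/7)))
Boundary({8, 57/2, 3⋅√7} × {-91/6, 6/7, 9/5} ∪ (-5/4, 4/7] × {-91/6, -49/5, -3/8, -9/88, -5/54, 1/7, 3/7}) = ({8, 57/2, 3⋅√7} × {-91/6, 6/7, 9/5}) ∪ ([-5/4, 4/7] × {-91/6, -49/5, -3/8, -9/88, -5/54, 1/7, 3/7})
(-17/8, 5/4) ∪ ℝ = (-∞, ∞)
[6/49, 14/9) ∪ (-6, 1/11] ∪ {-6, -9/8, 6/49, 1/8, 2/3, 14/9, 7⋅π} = [-6, 1/11] ∪ [6/49, 14/9] ∪ {7⋅π}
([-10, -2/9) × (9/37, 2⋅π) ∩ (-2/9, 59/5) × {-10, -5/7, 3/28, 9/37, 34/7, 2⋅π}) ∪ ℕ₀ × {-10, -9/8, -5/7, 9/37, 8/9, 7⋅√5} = ℕ₀ × {-10, -9/8, -5/7, 9/37, 8/9, 7⋅√5}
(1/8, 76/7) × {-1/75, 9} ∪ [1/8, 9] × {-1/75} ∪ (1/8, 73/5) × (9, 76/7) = ([1/8, 9] × {-1/75}) ∪ ((1/8, 76/7) × {-1/75, 9}) ∪ ((1/8, 73/5) × (9, 76/7))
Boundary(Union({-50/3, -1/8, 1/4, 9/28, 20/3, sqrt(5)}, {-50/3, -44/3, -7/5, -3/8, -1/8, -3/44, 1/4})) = {-50/3, -44/3, -7/5, -3/8, -1/8, -3/44, 1/4, 9/28, 20/3, sqrt(5)}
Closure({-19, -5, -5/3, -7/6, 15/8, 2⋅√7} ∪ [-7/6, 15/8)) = {-19, -5, -5/3, 2⋅√7} ∪ [-7/6, 15/8]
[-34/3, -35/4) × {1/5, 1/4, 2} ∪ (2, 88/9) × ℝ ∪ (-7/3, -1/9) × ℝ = ([-34/3, -35/4) × {1/5, 1/4, 2}) ∪ (((-7/3, -1/9) ∪ (2, 88/9)) × ℝ)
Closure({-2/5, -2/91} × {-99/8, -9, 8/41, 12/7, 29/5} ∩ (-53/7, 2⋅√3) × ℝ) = {-2/5, -2/91} × {-99/8, -9, 8/41, 12/7, 29/5}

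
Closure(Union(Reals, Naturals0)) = Reals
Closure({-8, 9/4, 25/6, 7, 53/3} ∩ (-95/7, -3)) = {-8}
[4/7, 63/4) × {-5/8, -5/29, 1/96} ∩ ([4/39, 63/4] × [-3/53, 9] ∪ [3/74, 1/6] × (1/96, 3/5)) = [4/7, 63/4) × {1/96}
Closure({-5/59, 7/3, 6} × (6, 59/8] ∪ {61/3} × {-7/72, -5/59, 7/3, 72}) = ({61/3} × {-7/72, -5/59, 7/3, 72}) ∪ ({-5/59, 7/3, 6} × [6, 59/8])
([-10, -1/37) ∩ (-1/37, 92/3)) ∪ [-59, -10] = [-59, -10]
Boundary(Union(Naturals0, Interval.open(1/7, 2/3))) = Union(Complement(Naturals0, Interval.open(1/7, 2/3)), {1/7, 2/3})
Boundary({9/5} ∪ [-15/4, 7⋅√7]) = {-15/4, 7⋅√7}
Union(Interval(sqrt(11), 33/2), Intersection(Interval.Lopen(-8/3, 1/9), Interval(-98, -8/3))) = Interval(sqrt(11), 33/2)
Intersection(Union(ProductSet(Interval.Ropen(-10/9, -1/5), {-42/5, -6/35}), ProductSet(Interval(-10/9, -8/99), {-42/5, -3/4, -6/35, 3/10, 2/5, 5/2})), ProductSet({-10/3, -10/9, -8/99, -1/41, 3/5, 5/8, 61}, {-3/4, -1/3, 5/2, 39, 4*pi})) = ProductSet({-10/9, -8/99}, {-3/4, 5/2})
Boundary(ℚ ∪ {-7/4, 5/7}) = ℝ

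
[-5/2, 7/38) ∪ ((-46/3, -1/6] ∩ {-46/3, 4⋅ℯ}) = [-5/2, 7/38)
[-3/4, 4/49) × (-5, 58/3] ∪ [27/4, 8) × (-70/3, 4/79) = ([-3/4, 4/49) × (-5, 58/3]) ∪ ([27/4, 8) × (-70/3, 4/79))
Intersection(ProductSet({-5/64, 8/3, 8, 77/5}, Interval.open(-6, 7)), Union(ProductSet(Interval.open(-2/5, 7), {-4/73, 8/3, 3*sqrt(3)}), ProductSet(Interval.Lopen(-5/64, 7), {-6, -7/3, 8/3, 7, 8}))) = Union(ProductSet({8/3}, {-7/3, 8/3}), ProductSet({-5/64, 8/3}, {-4/73, 8/3, 3*sqrt(3)}))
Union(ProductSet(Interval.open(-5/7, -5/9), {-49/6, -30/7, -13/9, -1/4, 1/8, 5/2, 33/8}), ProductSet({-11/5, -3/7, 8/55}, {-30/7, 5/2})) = Union(ProductSet({-11/5, -3/7, 8/55}, {-30/7, 5/2}), ProductSet(Interval.open(-5/7, -5/9), {-49/6, -30/7, -13/9, -1/4, 1/8, 5/2, 33/8}))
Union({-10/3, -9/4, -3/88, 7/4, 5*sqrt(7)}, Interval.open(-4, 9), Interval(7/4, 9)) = Union({5*sqrt(7)}, Interval.Lopen(-4, 9))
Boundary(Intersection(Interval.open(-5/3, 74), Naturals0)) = Range(0, 74, 1)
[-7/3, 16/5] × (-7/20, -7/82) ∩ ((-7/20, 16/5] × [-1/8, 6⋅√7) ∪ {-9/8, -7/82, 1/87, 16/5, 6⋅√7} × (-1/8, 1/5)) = ({-9/8, -7/82, 1/87, 16/5} × (-1/8, -7/82)) ∪ ((-7/20, 16/5] × [-1/8, -7/82))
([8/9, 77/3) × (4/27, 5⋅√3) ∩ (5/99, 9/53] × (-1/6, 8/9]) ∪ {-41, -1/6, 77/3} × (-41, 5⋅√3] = {-41, -1/6, 77/3} × (-41, 5⋅√3]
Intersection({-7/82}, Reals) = {-7/82}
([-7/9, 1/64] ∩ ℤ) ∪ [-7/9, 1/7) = [-7/9, 1/7) ∪ {0}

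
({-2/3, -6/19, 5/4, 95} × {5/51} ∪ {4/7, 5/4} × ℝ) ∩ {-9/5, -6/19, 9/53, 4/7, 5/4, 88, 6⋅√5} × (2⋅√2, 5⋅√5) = {4/7, 5/4} × (2⋅√2, 5⋅√5)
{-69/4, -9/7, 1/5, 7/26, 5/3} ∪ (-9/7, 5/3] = {-69/4} ∪ [-9/7, 5/3]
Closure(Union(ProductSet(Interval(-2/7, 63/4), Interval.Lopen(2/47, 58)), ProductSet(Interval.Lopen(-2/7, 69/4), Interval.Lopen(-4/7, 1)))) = Union(ProductSet({-2/7}, Interval(2/47, 58)), ProductSet({-2/7, 69/4}, Interval(-4/7, 1)), ProductSet(Interval(-2/7, 63/4), Interval.Lopen(2/47, 58)), ProductSet(Interval(-2/7, 69/4), {-4/7}), ProductSet(Interval.Lopen(-2/7, 69/4), Interval.Lopen(-4/7, 1)), ProductSet(Union({-2/7}, Interval(63/4, 69/4)), {-4/7, 1}))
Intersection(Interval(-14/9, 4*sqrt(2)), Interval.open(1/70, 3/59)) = Interval.open(1/70, 3/59)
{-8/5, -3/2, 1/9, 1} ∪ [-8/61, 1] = {-8/5, -3/2} ∪ [-8/61, 1]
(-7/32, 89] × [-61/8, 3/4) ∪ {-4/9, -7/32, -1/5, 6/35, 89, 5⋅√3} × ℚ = ((-7/32, 89] × [-61/8, 3/4)) ∪ ({-4/9, -7/32, -1/5, 6/35, 89, 5⋅√3} × ℚ)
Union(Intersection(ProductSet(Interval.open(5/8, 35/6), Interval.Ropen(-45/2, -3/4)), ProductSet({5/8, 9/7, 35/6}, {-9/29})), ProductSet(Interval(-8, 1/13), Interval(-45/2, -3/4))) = ProductSet(Interval(-8, 1/13), Interval(-45/2, -3/4))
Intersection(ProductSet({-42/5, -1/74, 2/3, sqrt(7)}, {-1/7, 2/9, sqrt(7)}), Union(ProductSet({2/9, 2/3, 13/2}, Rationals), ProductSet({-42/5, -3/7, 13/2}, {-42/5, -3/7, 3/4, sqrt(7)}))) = Union(ProductSet({-42/5}, {sqrt(7)}), ProductSet({2/3}, {-1/7, 2/9}))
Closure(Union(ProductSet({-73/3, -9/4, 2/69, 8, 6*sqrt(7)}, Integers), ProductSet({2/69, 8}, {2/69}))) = Union(ProductSet({2/69, 8}, {2/69}), ProductSet({-73/3, -9/4, 2/69, 8, 6*sqrt(7)}, Integers))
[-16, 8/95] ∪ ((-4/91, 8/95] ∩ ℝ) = [-16, 8/95]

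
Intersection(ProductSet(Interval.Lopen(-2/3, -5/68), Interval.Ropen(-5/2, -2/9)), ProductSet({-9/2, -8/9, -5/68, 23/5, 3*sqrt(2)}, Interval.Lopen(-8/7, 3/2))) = ProductSet({-5/68}, Interval.open(-8/7, -2/9))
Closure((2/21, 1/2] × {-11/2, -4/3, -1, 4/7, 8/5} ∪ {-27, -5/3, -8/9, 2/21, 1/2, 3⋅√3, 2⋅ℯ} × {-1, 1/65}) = ([2/21, 1/2] × {-11/2, -4/3, -1, 4/7, 8/5}) ∪ ({-27, -5/3, -8/9, 2/21, 1/2, 3⋅√3, 2⋅ℯ} × {-1, 1/65})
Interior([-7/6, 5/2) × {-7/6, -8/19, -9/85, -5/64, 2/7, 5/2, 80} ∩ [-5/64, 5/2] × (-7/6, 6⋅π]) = ∅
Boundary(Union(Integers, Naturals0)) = Integers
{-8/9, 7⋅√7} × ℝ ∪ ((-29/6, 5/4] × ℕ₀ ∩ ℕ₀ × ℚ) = ({0, 1} × ℕ₀) ∪ ({-8/9, 7⋅√7} × ℝ)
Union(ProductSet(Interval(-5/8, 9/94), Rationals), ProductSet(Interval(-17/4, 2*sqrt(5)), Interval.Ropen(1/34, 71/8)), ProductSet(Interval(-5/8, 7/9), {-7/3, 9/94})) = Union(ProductSet(Interval(-17/4, 2*sqrt(5)), Interval.Ropen(1/34, 71/8)), ProductSet(Interval(-5/8, 9/94), Rationals), ProductSet(Interval(-5/8, 7/9), {-7/3, 9/94}))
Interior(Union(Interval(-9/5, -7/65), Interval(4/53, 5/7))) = Union(Interval.open(-9/5, -7/65), Interval.open(4/53, 5/7))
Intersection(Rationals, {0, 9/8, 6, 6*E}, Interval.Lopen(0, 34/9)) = {9/8}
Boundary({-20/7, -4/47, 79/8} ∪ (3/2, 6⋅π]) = {-20/7, -4/47, 3/2, 6⋅π}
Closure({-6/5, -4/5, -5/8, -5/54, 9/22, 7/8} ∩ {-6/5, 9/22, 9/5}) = {-6/5, 9/22}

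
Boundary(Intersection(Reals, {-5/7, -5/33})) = {-5/7, -5/33}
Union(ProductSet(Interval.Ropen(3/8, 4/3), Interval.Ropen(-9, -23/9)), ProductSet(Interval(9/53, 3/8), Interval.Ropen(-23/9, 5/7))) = Union(ProductSet(Interval(9/53, 3/8), Interval.Ropen(-23/9, 5/7)), ProductSet(Interval.Ropen(3/8, 4/3), Interval.Ropen(-9, -23/9)))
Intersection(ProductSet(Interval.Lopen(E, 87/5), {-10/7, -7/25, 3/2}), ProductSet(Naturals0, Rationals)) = ProductSet(Range(3, 18, 1), {-10/7, -7/25, 3/2})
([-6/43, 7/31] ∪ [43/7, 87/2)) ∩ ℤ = {0} ∪ {7, 8, …, 43}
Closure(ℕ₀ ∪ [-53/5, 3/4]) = [-53/5, 3/4] ∪ ℕ₀ ∪ (ℕ₀ \ (-53/5, 3/4))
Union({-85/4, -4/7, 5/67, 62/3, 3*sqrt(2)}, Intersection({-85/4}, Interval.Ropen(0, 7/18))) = {-85/4, -4/7, 5/67, 62/3, 3*sqrt(2)}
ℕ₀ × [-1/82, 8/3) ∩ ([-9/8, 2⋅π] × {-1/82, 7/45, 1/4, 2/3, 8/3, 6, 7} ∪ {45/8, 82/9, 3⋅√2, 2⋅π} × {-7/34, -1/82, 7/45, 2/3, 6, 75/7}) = {0, 1, …, 6} × {-1/82, 7/45, 1/4, 2/3}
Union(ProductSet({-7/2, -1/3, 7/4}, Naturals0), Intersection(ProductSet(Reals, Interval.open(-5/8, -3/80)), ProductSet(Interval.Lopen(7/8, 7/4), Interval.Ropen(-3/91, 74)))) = ProductSet({-7/2, -1/3, 7/4}, Naturals0)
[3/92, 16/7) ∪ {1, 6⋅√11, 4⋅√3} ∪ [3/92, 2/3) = [3/92, 16/7) ∪ {6⋅√11, 4⋅√3}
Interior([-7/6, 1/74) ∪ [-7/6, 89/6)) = (-7/6, 89/6)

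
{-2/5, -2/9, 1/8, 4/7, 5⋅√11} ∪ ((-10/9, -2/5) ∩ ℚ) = {-2/5, -2/9, 1/8, 4/7, 5⋅√11} ∪ (ℚ ∩ (-10/9, -2/5))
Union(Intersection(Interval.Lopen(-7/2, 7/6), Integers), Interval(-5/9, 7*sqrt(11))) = Union(Interval(-5/9, 7*sqrt(11)), Range(-3, 2, 1))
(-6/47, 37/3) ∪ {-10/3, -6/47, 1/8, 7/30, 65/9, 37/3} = {-10/3} ∪ [-6/47, 37/3]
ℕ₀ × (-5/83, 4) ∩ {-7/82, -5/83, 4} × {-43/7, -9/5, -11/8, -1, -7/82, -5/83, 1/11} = {4} × {1/11}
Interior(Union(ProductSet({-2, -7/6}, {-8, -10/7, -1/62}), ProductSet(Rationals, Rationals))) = EmptySet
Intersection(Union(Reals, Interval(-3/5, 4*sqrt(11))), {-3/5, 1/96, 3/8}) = {-3/5, 1/96, 3/8}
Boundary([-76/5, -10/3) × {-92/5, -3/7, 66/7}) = [-76/5, -10/3] × {-92/5, -3/7, 66/7}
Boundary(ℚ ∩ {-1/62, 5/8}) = {-1/62, 5/8}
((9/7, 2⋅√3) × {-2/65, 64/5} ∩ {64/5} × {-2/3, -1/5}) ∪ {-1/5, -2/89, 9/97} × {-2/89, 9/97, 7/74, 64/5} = {-1/5, -2/89, 9/97} × {-2/89, 9/97, 7/74, 64/5}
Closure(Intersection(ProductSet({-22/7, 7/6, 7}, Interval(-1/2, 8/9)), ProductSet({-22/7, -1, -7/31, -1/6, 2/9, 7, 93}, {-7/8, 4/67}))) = ProductSet({-22/7, 7}, {4/67})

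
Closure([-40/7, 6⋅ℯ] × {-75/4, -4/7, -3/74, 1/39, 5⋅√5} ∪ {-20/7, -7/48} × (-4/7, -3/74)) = ({-20/7, -7/48} × [-4/7, -3/74]) ∪ ([-40/7, 6⋅ℯ] × {-75/4, -4/7, -3/74, 1/39, 5⋅√5})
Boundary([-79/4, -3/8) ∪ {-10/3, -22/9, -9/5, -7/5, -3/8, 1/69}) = {-79/4, -3/8, 1/69}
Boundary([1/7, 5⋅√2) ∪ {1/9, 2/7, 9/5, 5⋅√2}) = {1/9, 1/7, 5⋅√2}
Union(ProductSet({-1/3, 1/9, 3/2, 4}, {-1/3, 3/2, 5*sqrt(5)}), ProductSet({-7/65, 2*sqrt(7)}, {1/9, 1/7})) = Union(ProductSet({-7/65, 2*sqrt(7)}, {1/9, 1/7}), ProductSet({-1/3, 1/9, 3/2, 4}, {-1/3, 3/2, 5*sqrt(5)}))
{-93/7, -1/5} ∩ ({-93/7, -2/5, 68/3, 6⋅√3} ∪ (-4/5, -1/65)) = {-93/7, -1/5}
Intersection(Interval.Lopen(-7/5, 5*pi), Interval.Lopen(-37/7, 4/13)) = Interval.Lopen(-7/5, 4/13)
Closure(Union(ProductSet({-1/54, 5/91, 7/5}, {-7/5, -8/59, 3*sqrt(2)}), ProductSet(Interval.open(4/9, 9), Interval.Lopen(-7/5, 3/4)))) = Union(ProductSet({4/9, 9}, Interval(-7/5, 3/4)), ProductSet({-1/54, 5/91, 7/5}, {-7/5, -8/59, 3*sqrt(2)}), ProductSet(Interval(4/9, 9), {-7/5, 3/4}), ProductSet(Interval.open(4/9, 9), Interval.Lopen(-7/5, 3/4)))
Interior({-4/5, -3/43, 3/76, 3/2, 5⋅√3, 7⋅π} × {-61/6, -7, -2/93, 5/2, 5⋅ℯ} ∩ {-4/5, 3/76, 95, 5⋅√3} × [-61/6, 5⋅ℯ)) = ∅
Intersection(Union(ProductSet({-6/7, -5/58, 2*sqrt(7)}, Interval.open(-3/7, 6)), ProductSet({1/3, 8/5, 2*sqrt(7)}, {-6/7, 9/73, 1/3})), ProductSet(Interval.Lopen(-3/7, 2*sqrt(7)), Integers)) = ProductSet({-5/58, 2*sqrt(7)}, Range(0, 6, 1))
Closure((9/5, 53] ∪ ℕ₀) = ℕ₀ ∪ [9/5, 53] ∪ (ℕ₀ \ (9/5, 53))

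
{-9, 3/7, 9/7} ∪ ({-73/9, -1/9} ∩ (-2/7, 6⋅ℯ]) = {-9, -1/9, 3/7, 9/7}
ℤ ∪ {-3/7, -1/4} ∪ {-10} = ℤ ∪ {-3/7, -1/4}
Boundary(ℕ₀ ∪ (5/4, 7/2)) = {5/4, 7/2} ∪ (ℕ₀ \ (5/4, 7/2))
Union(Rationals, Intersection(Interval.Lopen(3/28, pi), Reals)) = Union(Interval(3/28, pi), Rationals)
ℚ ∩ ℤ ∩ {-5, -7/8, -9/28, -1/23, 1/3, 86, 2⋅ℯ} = {-5, 86}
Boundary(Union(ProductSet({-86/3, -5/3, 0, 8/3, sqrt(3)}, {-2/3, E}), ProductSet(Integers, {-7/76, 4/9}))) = Union(ProductSet({-86/3, -5/3, 0, 8/3, sqrt(3)}, {-2/3, E}), ProductSet(Integers, {-7/76, 4/9}))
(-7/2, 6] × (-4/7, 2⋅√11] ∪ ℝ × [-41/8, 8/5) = (ℝ × [-41/8, 8/5)) ∪ ((-7/2, 6] × (-4/7, 2⋅√11])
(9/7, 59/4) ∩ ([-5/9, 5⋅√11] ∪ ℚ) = (9/7, 59/4) ∪ (ℚ ∩ (9/7, 59/4))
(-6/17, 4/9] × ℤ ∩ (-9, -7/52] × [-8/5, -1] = (-6/17, -7/52] × {-1}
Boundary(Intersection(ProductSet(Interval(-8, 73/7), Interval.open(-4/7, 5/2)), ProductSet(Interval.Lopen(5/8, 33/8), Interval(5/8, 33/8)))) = Union(ProductSet({5/8, 33/8}, Interval(5/8, 5/2)), ProductSet(Interval(5/8, 33/8), {5/8, 5/2}))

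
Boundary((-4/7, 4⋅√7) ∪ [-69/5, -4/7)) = {-69/5, -4/7, 4⋅√7}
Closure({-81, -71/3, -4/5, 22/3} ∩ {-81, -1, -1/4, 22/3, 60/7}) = {-81, 22/3}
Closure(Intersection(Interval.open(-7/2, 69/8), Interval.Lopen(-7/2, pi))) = Interval(-7/2, pi)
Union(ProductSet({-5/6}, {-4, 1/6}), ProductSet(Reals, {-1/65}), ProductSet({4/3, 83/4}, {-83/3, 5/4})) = Union(ProductSet({-5/6}, {-4, 1/6}), ProductSet({4/3, 83/4}, {-83/3, 5/4}), ProductSet(Reals, {-1/65}))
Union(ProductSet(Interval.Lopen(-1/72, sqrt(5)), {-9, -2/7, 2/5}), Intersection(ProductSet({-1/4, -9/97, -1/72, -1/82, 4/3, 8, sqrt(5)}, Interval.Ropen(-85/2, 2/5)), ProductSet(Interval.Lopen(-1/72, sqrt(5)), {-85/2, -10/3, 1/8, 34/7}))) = Union(ProductSet({-1/82, 4/3, sqrt(5)}, {-85/2, -10/3, 1/8}), ProductSet(Interval.Lopen(-1/72, sqrt(5)), {-9, -2/7, 2/5}))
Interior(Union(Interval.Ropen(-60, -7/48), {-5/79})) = Interval.open(-60, -7/48)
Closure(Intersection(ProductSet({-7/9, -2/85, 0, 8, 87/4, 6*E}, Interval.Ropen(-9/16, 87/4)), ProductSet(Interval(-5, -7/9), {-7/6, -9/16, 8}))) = ProductSet({-7/9}, {-9/16, 8})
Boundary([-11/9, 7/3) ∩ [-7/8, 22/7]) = {-7/8, 7/3}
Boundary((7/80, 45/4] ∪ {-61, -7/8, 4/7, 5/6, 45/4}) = {-61, -7/8, 7/80, 45/4}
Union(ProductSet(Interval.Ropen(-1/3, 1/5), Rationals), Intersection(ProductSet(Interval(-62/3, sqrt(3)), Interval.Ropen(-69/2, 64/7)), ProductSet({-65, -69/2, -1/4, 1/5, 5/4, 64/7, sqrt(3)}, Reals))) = Union(ProductSet({-1/4, 1/5, 5/4, sqrt(3)}, Interval.Ropen(-69/2, 64/7)), ProductSet(Interval.Ropen(-1/3, 1/5), Rationals))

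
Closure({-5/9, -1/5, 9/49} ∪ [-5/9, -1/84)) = [-5/9, -1/84] ∪ {9/49}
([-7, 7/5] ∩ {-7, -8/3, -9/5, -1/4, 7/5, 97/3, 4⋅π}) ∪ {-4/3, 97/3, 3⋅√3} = {-7, -8/3, -9/5, -4/3, -1/4, 7/5, 97/3, 3⋅√3}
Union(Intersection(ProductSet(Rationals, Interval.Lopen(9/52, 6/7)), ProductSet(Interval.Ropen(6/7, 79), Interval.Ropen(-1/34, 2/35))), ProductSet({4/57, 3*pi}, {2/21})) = ProductSet({4/57, 3*pi}, {2/21})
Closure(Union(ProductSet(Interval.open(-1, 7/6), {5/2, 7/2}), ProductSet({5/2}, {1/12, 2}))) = Union(ProductSet({5/2}, {1/12, 2}), ProductSet(Interval(-1, 7/6), {5/2, 7/2}))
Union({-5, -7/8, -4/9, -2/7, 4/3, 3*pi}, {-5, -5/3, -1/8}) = {-5, -5/3, -7/8, -4/9, -2/7, -1/8, 4/3, 3*pi}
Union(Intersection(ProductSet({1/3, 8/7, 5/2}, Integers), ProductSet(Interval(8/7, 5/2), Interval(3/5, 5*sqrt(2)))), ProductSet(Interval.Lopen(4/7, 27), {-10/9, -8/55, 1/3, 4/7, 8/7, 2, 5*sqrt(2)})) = Union(ProductSet({8/7, 5/2}, Range(1, 8, 1)), ProductSet(Interval.Lopen(4/7, 27), {-10/9, -8/55, 1/3, 4/7, 8/7, 2, 5*sqrt(2)}))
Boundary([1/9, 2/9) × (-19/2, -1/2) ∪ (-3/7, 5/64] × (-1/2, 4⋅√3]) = ({1/9, 2/9} × [-19/2, -1/2]) ∪ ([1/9, 2/9] × {-19/2, -1/2}) ∪ ({-3/7, 5/64} × [-1/2, 4⋅√3]) ∪ ([-3/7, 5/64] × {-1/2, 4⋅√3})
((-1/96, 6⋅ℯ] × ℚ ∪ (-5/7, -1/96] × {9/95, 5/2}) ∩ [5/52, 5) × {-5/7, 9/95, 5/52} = [5/52, 5) × {-5/7, 9/95, 5/52}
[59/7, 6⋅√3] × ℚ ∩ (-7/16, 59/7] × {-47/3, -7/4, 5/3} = {59/7} × {-47/3, -7/4, 5/3}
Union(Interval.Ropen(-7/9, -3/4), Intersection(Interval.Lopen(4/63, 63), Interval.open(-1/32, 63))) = Union(Interval.Ropen(-7/9, -3/4), Interval.open(4/63, 63))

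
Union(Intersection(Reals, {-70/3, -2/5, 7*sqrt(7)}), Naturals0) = Union({-70/3, -2/5, 7*sqrt(7)}, Naturals0)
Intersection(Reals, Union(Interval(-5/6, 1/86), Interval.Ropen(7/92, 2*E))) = Union(Interval(-5/6, 1/86), Interval.Ropen(7/92, 2*E))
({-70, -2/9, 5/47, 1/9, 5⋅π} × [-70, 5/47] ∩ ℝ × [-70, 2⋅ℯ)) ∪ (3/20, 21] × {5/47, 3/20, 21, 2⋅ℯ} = ((3/20, 21] × {5/47, 3/20, 21, 2⋅ℯ}) ∪ ({-70, -2/9, 5/47, 1/9, 5⋅π} × [-70, 5/47])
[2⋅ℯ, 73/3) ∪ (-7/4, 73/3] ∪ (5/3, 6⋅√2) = (-7/4, 73/3]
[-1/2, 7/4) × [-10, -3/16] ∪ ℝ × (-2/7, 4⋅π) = (ℝ × (-2/7, 4⋅π)) ∪ ([-1/2, 7/4) × [-10, -3/16])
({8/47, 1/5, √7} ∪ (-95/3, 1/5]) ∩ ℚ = ℚ ∩ (-95/3, 1/5]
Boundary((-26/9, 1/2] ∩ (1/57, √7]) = {1/57, 1/2}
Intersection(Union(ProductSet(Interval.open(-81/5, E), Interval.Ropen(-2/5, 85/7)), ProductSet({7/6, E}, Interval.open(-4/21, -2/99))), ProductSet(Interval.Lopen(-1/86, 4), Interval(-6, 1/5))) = Union(ProductSet({7/6, E}, Interval.open(-4/21, -2/99)), ProductSet(Interval.open(-1/86, E), Interval(-2/5, 1/5)))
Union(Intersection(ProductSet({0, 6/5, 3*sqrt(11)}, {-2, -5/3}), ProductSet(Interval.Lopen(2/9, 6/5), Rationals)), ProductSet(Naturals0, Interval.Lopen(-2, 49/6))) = Union(ProductSet({6/5}, {-2, -5/3}), ProductSet(Naturals0, Interval.Lopen(-2, 49/6)))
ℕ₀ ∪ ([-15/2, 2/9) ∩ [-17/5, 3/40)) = [-17/5, 3/40) ∪ ℕ₀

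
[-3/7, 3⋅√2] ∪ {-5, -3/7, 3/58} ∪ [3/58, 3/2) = {-5} ∪ [-3/7, 3⋅√2]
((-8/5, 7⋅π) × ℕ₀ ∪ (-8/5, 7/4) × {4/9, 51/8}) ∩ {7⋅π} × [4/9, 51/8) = ∅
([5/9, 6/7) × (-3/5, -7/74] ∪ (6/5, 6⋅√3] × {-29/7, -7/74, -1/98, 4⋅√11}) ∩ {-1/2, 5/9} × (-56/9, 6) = {5/9} × (-3/5, -7/74]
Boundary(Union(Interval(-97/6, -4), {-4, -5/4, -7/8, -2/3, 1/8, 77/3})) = {-97/6, -4, -5/4, -7/8, -2/3, 1/8, 77/3}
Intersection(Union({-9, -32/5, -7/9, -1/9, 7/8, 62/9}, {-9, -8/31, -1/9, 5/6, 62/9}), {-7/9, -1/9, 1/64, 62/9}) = {-7/9, -1/9, 62/9}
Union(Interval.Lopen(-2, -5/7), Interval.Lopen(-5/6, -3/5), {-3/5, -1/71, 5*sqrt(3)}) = Union({-1/71, 5*sqrt(3)}, Interval.Lopen(-2, -3/5))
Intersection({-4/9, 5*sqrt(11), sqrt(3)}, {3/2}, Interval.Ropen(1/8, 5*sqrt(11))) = EmptySet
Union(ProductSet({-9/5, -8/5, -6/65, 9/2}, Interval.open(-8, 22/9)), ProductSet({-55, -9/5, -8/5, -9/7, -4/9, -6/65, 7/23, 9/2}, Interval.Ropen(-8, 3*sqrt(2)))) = ProductSet({-55, -9/5, -8/5, -9/7, -4/9, -6/65, 7/23, 9/2}, Interval.Ropen(-8, 3*sqrt(2)))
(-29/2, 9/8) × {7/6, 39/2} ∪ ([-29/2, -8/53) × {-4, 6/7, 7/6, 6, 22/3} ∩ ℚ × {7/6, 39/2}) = ((-29/2, 9/8) × {7/6, 39/2}) ∪ ((ℚ ∩ [-29/2, -8/53)) × {7/6})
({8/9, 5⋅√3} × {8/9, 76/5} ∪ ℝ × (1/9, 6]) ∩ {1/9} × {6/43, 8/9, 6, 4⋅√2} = {1/9} × {6/43, 8/9, 6, 4⋅√2}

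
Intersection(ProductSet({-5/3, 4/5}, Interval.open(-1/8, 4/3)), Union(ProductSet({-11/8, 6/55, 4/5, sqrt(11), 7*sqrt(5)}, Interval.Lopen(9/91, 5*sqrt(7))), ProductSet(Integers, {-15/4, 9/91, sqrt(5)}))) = ProductSet({4/5}, Interval.open(9/91, 4/3))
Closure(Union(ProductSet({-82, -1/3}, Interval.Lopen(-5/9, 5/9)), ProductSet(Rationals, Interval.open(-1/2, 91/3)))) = Union(ProductSet({-82, -1/3}, Interval(-5/9, 5/9)), ProductSet(Reals, Interval(-1/2, 91/3)))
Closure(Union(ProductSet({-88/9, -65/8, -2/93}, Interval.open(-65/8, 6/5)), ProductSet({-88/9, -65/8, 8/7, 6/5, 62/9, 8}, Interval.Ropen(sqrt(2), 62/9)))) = Union(ProductSet({-88/9, -65/8, -2/93}, Interval(-65/8, 6/5)), ProductSet({-88/9, -65/8, 8/7, 6/5, 62/9, 8}, Interval(sqrt(2), 62/9)))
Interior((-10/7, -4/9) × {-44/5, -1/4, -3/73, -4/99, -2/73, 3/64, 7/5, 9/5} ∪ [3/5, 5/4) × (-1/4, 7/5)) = (3/5, 5/4) × (-1/4, 7/5)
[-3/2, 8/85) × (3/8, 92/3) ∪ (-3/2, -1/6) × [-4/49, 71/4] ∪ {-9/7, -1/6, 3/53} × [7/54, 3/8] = ({-9/7, -1/6, 3/53} × [7/54, 3/8]) ∪ ((-3/2, -1/6) × [-4/49, 71/4]) ∪ ([-3/2, 8/85) × (3/8, 92/3))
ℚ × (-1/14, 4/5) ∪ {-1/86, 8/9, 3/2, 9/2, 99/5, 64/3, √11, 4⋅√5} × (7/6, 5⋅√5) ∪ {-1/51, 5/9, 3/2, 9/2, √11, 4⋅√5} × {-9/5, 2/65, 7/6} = (ℚ × (-1/14, 4/5)) ∪ ({-1/51, 5/9, 3/2, 9/2, √11, 4⋅√5} × {-9/5, 2/65, 7/6}) ∪ ({-1/86, 8/9, 3/2, 9/2, 99/5, 64/3, √11, 4⋅√5} × (7/6, 5⋅√5))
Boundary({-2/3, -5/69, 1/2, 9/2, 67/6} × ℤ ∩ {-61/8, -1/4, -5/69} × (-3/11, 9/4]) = {-5/69} × {0, 1, 2}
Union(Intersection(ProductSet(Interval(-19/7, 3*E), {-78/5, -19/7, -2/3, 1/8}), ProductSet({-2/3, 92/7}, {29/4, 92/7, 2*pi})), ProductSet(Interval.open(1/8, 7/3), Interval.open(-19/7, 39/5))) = ProductSet(Interval.open(1/8, 7/3), Interval.open(-19/7, 39/5))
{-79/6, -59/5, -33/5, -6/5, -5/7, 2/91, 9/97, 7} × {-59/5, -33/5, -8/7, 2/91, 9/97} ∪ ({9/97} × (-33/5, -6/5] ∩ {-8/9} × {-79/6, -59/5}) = {-79/6, -59/5, -33/5, -6/5, -5/7, 2/91, 9/97, 7} × {-59/5, -33/5, -8/7, 2/91, 9/97}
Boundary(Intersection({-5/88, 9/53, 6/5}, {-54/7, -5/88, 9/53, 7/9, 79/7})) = {-5/88, 9/53}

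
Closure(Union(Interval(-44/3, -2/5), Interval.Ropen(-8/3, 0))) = Interval(-44/3, 0)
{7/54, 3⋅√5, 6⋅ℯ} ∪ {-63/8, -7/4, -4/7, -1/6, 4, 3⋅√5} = {-63/8, -7/4, -4/7, -1/6, 7/54, 4, 3⋅√5, 6⋅ℯ}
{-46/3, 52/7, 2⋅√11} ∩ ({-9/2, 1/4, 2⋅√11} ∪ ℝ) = {-46/3, 52/7, 2⋅√11}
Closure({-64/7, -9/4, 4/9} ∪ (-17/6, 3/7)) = {-64/7, 4/9} ∪ [-17/6, 3/7]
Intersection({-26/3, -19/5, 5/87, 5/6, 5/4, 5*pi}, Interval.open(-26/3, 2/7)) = {-19/5, 5/87}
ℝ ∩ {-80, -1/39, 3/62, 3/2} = {-80, -1/39, 3/62, 3/2}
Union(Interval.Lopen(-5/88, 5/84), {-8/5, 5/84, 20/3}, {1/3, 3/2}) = Union({-8/5, 1/3, 3/2, 20/3}, Interval.Lopen(-5/88, 5/84))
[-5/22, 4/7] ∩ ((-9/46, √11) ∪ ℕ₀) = (-9/46, 4/7] ∪ {0}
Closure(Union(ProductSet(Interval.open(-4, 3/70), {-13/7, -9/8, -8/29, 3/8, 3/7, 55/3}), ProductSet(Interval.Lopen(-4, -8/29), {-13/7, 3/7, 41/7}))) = Union(ProductSet(Interval(-4, -8/29), {-13/7, 3/7, 41/7}), ProductSet(Interval(-4, 3/70), {-13/7, -9/8, -8/29, 3/8, 3/7, 55/3}))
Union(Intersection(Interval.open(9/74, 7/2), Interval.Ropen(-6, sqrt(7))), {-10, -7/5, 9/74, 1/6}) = Union({-10, -7/5}, Interval.Ropen(9/74, sqrt(7)))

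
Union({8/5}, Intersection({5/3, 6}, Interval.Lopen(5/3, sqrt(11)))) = {8/5}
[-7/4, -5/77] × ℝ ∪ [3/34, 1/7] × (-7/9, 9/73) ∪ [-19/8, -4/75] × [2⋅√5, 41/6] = ([-7/4, -5/77] × ℝ) ∪ ([3/34, 1/7] × (-7/9, 9/73)) ∪ ([-19/8, -4/75] × [2⋅√5, 41/6])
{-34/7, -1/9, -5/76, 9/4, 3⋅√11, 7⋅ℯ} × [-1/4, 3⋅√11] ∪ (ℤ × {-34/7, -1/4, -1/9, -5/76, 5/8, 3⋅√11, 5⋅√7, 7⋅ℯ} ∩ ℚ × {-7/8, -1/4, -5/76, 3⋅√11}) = (ℤ × {-1/4, -5/76, 3⋅√11}) ∪ ({-34/7, -1/9, -5/76, 9/4, 3⋅√11, 7⋅ℯ} × [-1/4, 3⋅√11])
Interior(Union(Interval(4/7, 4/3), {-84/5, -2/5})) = Interval.open(4/7, 4/3)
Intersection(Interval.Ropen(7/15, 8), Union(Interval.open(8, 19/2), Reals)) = Interval.Ropen(7/15, 8)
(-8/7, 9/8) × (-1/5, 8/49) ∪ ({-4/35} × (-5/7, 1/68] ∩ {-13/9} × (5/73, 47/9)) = (-8/7, 9/8) × (-1/5, 8/49)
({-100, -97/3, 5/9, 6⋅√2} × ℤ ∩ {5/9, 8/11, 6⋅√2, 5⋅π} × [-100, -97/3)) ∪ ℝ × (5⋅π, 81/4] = (ℝ × (5⋅π, 81/4]) ∪ ({5/9, 6⋅√2} × {-100, -99, …, -33})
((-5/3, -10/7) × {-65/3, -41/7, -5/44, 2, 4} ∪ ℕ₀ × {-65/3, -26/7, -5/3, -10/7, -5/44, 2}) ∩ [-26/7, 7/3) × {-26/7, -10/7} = {0, 1, 2} × {-26/7, -10/7}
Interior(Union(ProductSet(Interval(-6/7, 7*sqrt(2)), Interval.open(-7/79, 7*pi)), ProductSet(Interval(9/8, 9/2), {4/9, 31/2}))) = ProductSet(Interval.open(-6/7, 7*sqrt(2)), Interval.open(-7/79, 7*pi))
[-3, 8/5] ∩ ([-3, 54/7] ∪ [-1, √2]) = [-3, 8/5]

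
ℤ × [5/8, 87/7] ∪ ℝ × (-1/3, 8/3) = (ℤ × [5/8, 87/7]) ∪ (ℝ × (-1/3, 8/3))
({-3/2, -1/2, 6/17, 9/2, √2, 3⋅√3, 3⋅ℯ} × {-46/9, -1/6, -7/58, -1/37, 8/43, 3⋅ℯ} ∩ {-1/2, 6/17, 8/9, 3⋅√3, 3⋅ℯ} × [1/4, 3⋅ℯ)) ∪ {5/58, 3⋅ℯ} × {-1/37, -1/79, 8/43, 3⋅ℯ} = {5/58, 3⋅ℯ} × {-1/37, -1/79, 8/43, 3⋅ℯ}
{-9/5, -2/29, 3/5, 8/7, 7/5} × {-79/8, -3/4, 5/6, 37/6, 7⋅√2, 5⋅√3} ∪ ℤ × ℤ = (ℤ × ℤ) ∪ ({-9/5, -2/29, 3/5, 8/7, 7/5} × {-79/8, -3/4, 5/6, 37/6, 7⋅√2, 5⋅√3})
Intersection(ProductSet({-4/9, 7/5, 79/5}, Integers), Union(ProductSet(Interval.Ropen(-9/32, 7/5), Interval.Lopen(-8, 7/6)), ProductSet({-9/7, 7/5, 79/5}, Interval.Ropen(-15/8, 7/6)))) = ProductSet({7/5, 79/5}, Range(-1, 2, 1))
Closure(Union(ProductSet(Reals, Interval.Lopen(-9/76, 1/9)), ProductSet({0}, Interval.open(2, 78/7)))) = Union(ProductSet({0}, Interval(2, 78/7)), ProductSet(Reals, Interval(-9/76, 1/9)))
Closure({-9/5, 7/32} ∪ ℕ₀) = {-9/5, 7/32} ∪ ℕ₀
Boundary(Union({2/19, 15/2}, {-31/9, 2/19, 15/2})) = {-31/9, 2/19, 15/2}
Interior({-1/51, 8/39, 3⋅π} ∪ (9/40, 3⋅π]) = (9/40, 3⋅π)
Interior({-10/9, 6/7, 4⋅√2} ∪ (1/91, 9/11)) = (1/91, 9/11)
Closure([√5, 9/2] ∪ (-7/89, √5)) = [-7/89, 9/2]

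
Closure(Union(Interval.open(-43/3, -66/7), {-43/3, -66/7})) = Interval(-43/3, -66/7)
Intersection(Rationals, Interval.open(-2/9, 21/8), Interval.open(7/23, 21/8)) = Intersection(Interval.open(7/23, 21/8), Rationals)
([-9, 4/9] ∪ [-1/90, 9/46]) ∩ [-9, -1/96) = [-9, -1/96)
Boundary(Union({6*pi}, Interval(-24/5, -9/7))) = {-24/5, -9/7, 6*pi}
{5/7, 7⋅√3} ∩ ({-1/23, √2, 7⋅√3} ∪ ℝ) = {5/7, 7⋅√3}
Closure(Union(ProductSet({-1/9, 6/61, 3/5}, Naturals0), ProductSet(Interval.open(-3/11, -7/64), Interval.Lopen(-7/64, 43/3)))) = Union(ProductSet({-3/11, -7/64}, Interval(-7/64, 43/3)), ProductSet({6/61, 3/5}, Naturals0), ProductSet({-1/9, 6/61, 3/5}, Union(Complement(Naturals0, Interval.open(-7/64, 43/3)), Naturals0)), ProductSet(Interval(-3/11, -7/64), {-7/64, 43/3}), ProductSet(Interval.open(-3/11, -7/64), Interval.Lopen(-7/64, 43/3)))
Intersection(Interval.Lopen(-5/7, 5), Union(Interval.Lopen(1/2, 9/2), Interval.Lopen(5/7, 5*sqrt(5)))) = Interval.Lopen(1/2, 5)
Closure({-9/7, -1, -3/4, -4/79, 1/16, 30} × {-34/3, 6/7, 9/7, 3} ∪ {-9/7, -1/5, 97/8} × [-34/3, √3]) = ({-9/7, -1/5, 97/8} × [-34/3, √3]) ∪ ({-9/7, -1, -3/4, -4/79, 1/16, 30} × {-34/3, 6/7, 9/7, 3})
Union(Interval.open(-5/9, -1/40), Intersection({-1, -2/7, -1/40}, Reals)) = Union({-1}, Interval.Lopen(-5/9, -1/40))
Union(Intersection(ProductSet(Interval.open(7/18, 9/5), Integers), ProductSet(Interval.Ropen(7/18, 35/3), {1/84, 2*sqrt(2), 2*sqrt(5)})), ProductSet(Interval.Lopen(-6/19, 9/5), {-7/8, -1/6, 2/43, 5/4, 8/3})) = ProductSet(Interval.Lopen(-6/19, 9/5), {-7/8, -1/6, 2/43, 5/4, 8/3})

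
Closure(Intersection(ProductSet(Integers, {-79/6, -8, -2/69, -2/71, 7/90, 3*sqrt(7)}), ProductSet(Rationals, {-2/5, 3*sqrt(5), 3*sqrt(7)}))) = ProductSet(Integers, {3*sqrt(7)})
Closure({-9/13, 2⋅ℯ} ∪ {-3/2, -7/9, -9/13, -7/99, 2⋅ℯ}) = {-3/2, -7/9, -9/13, -7/99, 2⋅ℯ}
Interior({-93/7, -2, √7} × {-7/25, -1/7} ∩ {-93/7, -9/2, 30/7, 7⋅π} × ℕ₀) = ∅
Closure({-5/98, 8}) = {-5/98, 8}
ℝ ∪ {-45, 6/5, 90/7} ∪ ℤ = ℝ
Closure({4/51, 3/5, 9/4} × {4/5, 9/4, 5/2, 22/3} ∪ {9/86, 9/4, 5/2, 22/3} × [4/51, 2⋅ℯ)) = ({4/51, 3/5, 9/4} × {4/5, 9/4, 5/2, 22/3}) ∪ ({9/86, 9/4, 5/2, 22/3} × [4/51, 2⋅ℯ])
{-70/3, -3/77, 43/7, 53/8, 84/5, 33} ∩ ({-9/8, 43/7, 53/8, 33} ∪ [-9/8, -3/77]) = {-3/77, 43/7, 53/8, 33}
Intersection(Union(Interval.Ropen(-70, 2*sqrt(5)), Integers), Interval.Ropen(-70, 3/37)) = Union(Interval.Ropen(-70, 3/37), Range(-70, 1, 1))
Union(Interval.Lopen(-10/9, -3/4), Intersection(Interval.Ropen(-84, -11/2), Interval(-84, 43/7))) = Union(Interval.Ropen(-84, -11/2), Interval.Lopen(-10/9, -3/4))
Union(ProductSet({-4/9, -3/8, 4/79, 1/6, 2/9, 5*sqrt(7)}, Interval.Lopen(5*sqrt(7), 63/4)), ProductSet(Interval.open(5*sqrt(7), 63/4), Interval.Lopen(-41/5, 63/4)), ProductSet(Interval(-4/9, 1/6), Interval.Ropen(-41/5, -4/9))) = Union(ProductSet({-4/9, -3/8, 4/79, 1/6, 2/9, 5*sqrt(7)}, Interval.Lopen(5*sqrt(7), 63/4)), ProductSet(Interval(-4/9, 1/6), Interval.Ropen(-41/5, -4/9)), ProductSet(Interval.open(5*sqrt(7), 63/4), Interval.Lopen(-41/5, 63/4)))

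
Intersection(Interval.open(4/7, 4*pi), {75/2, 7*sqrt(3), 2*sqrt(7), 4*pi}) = {7*sqrt(3), 2*sqrt(7)}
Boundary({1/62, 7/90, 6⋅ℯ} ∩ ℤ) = ∅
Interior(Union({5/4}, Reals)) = Reals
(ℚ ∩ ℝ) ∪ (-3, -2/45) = ℚ ∪ [-3, -2/45]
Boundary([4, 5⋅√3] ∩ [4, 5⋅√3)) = {4, 5⋅√3}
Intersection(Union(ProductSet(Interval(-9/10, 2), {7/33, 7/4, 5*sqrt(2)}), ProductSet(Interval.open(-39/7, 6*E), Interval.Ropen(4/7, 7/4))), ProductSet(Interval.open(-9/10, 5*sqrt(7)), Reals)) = Union(ProductSet(Interval.Lopen(-9/10, 2), {7/33, 7/4, 5*sqrt(2)}), ProductSet(Interval.open(-9/10, 5*sqrt(7)), Interval.Ropen(4/7, 7/4)))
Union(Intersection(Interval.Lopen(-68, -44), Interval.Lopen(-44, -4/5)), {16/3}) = {16/3}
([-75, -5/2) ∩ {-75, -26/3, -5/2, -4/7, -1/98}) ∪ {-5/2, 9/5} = {-75, -26/3, -5/2, 9/5}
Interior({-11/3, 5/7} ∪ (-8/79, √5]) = (-8/79, √5)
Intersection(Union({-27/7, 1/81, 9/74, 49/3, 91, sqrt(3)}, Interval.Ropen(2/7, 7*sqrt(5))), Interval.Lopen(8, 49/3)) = Union({49/3}, Interval.open(8, 7*sqrt(5)))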